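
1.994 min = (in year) 3.794e-06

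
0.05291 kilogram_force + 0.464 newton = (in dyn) 9.829e+04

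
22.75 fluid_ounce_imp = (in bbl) 0.004066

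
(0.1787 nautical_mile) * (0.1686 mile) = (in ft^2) 9.666e+05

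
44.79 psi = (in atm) 3.048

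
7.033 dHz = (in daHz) 0.07033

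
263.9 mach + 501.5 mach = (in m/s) 2.606e+05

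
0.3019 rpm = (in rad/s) 0.03161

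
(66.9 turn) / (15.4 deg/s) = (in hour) 0.4344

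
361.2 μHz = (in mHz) 0.3612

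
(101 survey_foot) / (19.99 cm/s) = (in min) 2.567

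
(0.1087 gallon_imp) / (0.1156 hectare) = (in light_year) 4.518e-23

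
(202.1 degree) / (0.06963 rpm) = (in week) 0.0007998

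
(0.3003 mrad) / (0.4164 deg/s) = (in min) 0.0006887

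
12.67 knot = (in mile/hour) 14.58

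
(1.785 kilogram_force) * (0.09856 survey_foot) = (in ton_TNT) 1.257e-10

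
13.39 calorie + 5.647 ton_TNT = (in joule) 2.363e+10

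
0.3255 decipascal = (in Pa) 0.03255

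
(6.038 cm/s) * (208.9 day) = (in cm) 1.09e+08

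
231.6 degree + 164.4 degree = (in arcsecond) 1.426e+06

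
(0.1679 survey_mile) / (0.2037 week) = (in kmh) 0.007896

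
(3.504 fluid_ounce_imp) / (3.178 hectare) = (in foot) 1.028e-08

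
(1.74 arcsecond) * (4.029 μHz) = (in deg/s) 1.947e-09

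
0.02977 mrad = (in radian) 2.977e-05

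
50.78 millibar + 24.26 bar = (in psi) 352.6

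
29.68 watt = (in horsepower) 0.0398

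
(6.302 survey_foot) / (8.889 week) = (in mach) 1.049e-09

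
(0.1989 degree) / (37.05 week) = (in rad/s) 1.549e-10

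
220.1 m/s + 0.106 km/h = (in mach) 0.6465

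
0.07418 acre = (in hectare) 0.03002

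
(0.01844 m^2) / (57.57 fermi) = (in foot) 1.051e+12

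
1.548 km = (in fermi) 1.548e+18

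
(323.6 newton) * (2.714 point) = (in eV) 1.934e+18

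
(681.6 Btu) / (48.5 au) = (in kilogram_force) 1.011e-08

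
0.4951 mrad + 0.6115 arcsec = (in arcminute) 1.712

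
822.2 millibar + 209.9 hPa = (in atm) 1.019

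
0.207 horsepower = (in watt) 154.4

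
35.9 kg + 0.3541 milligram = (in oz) 1266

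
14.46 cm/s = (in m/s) 0.1446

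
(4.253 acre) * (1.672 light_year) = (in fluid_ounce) 9.206e+24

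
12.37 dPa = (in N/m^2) 1.237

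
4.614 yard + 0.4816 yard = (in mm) 4659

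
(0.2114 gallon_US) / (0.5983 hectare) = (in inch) 5.266e-06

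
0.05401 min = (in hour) 0.0009002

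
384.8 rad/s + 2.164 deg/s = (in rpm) 3675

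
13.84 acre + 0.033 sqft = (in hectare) 5.601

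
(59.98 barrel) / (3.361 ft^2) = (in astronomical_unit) 2.041e-10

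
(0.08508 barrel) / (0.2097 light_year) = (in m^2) 6.818e-18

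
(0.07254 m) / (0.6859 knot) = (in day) 2.379e-06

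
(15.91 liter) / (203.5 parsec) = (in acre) 6.261e-25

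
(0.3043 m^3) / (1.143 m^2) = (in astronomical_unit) 1.78e-12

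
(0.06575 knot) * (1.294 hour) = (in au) 1.053e-09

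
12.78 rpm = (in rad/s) 1.338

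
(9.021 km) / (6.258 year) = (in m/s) 4.571e-05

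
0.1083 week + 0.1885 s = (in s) 6.55e+04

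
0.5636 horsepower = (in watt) 420.3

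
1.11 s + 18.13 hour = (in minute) 1088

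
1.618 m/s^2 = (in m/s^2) 1.618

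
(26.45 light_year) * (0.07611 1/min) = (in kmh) 1.143e+15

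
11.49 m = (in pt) 3.257e+04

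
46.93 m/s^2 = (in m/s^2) 46.93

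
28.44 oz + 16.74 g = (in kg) 0.823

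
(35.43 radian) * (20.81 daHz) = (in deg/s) 4.224e+05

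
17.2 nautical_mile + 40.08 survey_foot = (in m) 3.187e+04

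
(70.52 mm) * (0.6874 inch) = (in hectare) 1.231e-07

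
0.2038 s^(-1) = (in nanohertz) 2.038e+08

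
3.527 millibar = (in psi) 0.05115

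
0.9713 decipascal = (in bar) 9.713e-07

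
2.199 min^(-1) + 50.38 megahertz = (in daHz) 5.038e+06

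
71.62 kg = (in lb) 157.9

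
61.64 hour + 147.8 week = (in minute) 1.494e+06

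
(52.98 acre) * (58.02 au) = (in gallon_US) 4.916e+20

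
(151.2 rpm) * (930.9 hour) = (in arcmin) 1.824e+11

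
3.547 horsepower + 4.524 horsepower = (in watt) 6019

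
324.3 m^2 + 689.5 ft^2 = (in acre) 0.09597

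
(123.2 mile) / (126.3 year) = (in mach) 1.462e-07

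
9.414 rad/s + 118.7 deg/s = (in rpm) 109.7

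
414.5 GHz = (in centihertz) 4.145e+13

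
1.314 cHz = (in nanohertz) 1.314e+07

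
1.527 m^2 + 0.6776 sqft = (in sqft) 17.11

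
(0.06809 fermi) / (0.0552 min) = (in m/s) 2.056e-17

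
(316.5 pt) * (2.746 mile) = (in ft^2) 5311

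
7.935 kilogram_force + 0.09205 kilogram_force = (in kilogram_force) 8.027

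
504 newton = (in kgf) 51.39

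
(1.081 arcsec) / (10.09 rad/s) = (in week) 8.588e-13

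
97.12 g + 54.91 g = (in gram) 152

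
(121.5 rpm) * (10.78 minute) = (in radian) 8230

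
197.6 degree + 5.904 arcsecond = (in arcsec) 7.114e+05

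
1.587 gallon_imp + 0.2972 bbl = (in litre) 54.47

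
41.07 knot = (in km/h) 76.06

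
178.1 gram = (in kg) 0.1781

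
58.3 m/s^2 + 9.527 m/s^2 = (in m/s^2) 67.83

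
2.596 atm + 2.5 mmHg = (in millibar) 2634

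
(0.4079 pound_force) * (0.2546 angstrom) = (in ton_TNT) 1.104e-20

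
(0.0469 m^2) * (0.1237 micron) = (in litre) 5.802e-06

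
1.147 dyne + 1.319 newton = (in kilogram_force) 0.1345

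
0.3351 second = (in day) 3.878e-06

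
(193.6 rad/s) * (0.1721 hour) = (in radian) 1.199e+05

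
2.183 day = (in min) 3144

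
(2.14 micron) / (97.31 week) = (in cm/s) 3.636e-12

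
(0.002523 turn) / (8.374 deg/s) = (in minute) 0.001808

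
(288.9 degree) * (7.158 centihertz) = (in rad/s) 0.3609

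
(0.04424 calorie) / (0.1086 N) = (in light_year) 1.802e-16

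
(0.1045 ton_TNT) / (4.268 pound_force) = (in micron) 2.303e+13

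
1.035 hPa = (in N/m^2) 103.5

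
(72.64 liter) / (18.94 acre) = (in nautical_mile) 5.117e-10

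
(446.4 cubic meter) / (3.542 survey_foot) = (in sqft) 4451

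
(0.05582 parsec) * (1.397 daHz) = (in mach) 7.067e+13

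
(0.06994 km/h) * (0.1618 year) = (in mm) 9.913e+07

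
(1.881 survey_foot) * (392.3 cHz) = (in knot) 4.372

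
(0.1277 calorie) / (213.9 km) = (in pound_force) 5.615e-07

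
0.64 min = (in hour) 0.01067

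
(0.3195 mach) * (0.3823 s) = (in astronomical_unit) 2.78e-10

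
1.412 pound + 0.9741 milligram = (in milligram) 6.405e+05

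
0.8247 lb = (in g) 374.1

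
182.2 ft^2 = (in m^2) 16.93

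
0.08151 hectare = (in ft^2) 8774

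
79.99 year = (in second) 2.523e+09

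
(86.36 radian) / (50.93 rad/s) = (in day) 1.963e-05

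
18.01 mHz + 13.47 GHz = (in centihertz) 1.347e+12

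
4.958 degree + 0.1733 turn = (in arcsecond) 2.424e+05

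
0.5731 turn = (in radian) 3.601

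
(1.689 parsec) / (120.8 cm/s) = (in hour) 1.198e+13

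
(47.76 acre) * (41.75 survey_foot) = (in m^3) 2.46e+06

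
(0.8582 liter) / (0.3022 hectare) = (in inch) 1.118e-05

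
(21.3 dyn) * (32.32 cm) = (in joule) 6.884e-05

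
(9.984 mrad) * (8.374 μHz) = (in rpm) 7.984e-07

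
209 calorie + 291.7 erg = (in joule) 874.5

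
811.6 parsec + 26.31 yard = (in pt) 7.099e+22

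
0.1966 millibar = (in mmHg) 0.1475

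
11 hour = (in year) 0.001256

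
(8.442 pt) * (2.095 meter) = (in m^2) 0.006239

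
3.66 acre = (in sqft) 1.594e+05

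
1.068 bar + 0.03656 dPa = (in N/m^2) 1.068e+05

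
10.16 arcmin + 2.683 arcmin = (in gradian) 0.2378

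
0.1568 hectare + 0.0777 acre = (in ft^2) 2.026e+04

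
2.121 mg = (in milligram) 2.121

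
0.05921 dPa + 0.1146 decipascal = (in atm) 1.715e-07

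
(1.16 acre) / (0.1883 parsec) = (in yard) 8.836e-13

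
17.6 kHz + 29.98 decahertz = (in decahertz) 1790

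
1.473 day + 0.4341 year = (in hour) 3838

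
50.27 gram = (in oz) 1.773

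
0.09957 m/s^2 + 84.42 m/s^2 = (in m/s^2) 84.52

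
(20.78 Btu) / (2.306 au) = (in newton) 6.355e-08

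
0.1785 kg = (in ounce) 6.296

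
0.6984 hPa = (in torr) 0.5238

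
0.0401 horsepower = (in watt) 29.9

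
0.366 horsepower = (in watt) 272.9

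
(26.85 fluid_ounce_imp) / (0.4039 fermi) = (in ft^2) 2.033e+13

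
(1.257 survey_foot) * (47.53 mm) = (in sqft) 0.196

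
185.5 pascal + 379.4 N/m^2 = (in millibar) 5.649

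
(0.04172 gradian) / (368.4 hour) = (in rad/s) 4.941e-10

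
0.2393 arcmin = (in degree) 0.003988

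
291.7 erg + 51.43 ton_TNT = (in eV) 1.343e+30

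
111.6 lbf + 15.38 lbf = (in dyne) 5.648e+07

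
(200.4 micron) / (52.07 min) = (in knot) 1.247e-07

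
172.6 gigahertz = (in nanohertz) 1.726e+20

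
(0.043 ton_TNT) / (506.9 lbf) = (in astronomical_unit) 5.334e-07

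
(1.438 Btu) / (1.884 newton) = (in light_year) 8.512e-14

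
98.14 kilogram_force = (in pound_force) 216.4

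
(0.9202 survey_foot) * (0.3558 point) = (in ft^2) 0.0003789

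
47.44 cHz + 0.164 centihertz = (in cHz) 47.6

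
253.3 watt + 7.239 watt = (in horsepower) 0.3494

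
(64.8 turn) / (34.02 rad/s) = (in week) 1.979e-05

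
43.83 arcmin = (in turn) 0.002029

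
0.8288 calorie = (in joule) 3.468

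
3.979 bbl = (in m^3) 0.6326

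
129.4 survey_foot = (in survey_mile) 0.02451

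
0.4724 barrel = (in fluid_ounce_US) 2540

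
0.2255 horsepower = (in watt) 168.2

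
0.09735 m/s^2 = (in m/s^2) 0.09735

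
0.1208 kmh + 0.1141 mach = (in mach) 0.1142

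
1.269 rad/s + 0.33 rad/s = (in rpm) 15.27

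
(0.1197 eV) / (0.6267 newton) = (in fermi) 3.06e-05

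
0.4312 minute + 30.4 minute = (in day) 0.02141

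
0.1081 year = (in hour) 947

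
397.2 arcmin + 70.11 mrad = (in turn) 0.02955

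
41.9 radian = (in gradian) 2667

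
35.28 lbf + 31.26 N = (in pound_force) 42.31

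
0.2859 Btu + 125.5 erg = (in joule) 301.6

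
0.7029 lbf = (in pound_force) 0.7029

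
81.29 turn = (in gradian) 3.252e+04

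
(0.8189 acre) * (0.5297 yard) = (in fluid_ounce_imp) 5.649e+07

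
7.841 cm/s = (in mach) 0.0002303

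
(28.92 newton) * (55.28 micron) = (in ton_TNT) 3.821e-13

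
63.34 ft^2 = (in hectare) 0.0005884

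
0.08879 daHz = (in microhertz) 8.879e+05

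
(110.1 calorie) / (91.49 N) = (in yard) 5.506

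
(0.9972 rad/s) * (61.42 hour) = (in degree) 1.263e+07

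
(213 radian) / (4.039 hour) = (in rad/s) 0.01465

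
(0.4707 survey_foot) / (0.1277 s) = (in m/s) 1.123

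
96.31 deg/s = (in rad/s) 1.681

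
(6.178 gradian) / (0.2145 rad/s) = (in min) 0.00754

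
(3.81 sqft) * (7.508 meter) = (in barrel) 16.72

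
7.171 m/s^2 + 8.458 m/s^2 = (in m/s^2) 15.63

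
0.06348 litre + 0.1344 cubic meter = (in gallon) 35.52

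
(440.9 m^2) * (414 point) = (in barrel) 405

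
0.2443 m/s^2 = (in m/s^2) 0.2443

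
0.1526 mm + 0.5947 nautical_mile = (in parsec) 3.569e-14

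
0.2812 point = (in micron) 99.2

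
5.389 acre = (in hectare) 2.181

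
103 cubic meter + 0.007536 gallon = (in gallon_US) 2.721e+04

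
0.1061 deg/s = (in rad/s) 0.001852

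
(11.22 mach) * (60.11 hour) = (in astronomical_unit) 0.005526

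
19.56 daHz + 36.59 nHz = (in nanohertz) 1.956e+11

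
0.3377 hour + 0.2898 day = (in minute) 437.6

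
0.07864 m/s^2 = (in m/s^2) 0.07864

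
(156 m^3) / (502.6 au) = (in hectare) 2.075e-16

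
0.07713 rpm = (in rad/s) 0.008077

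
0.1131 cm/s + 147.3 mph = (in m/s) 65.85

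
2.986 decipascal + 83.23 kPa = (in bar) 0.8323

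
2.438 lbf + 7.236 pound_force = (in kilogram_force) 4.388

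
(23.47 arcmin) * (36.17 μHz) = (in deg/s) 1.415e-05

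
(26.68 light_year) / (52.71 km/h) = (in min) 2.873e+14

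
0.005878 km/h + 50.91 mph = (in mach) 0.06684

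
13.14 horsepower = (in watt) 9798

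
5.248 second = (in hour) 0.001458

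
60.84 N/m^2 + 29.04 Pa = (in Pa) 89.88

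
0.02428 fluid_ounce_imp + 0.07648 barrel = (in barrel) 0.07648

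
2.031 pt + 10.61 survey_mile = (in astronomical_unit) 1.141e-07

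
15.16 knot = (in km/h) 28.08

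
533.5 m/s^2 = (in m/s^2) 533.5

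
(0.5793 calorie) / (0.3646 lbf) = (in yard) 1.634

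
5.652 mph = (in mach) 0.00742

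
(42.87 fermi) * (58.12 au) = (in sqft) 4.012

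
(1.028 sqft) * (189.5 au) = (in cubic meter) 2.707e+12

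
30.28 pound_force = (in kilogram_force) 13.73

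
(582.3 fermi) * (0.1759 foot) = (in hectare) 3.122e-18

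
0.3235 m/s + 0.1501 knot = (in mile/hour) 0.8964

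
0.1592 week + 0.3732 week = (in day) 3.727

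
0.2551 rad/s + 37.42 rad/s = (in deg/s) 2159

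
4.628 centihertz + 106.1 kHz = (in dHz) 1.061e+06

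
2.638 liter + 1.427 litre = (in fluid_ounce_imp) 143.1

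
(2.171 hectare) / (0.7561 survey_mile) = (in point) 5.057e+04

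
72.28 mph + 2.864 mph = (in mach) 0.09866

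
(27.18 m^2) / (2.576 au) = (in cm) 7.053e-09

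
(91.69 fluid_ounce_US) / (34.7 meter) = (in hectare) 7.814e-09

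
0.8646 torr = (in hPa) 1.153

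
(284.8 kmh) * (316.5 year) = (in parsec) 2.559e-05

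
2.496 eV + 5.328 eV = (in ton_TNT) 2.996e-28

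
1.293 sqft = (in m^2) 0.1201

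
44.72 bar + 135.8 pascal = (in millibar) 4.472e+04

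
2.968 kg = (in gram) 2968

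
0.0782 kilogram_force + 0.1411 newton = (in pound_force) 0.2041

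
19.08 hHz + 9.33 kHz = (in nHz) 1.124e+13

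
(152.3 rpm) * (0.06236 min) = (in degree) 3419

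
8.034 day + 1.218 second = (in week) 1.148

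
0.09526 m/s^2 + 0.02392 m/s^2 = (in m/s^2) 0.1192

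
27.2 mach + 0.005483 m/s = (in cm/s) 9.262e+05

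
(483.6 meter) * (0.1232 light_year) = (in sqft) 6.067e+18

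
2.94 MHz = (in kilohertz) 2940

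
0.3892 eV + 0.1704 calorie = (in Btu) 0.0006757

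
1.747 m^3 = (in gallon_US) 461.5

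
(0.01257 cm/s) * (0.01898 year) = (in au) 5.029e-10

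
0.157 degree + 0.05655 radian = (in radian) 0.05929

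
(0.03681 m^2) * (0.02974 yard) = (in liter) 1.001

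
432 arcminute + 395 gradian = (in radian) 6.33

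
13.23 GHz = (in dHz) 1.323e+11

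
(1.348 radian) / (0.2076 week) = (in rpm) 0.0001025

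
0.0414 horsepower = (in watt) 30.87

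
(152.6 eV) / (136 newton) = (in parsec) 5.826e-36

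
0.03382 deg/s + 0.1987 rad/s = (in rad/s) 0.1993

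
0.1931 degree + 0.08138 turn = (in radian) 0.5147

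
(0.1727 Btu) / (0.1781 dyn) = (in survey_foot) 3.357e+08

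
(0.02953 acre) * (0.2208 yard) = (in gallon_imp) 5307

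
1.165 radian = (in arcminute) 4005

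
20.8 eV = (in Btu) 3.159e-21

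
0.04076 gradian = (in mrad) 0.6403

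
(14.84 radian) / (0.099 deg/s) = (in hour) 2.386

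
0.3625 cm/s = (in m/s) 0.003625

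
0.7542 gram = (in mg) 754.2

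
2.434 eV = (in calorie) 9.321e-20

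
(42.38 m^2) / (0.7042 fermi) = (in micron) 6.018e+22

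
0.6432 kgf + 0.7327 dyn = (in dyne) 6.308e+05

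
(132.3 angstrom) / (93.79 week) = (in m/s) 2.332e-16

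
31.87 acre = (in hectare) 12.9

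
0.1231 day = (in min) 177.3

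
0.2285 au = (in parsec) 1.108e-06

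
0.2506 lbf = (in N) 1.115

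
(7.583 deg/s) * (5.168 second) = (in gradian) 43.54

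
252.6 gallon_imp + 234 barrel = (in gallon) 1.013e+04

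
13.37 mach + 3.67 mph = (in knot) 8853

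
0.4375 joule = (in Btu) 0.0004147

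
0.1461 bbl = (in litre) 23.23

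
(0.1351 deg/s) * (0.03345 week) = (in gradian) 3037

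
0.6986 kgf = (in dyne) 6.851e+05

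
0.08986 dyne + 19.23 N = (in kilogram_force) 1.961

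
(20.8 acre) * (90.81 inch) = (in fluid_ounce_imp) 6.833e+09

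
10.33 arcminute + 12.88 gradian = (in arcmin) 705.9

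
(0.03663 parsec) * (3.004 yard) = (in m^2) 3.105e+15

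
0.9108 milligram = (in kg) 9.108e-07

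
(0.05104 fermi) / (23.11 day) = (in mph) 5.718e-23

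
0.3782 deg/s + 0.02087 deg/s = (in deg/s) 0.3991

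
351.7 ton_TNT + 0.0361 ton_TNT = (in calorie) 3.517e+11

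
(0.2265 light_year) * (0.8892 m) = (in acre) 4.708e+11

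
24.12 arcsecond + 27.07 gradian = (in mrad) 425.3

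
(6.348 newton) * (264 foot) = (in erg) 5.108e+09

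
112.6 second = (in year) 3.571e-06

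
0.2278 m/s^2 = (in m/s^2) 0.2278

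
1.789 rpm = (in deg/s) 10.73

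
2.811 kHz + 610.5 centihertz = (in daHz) 281.7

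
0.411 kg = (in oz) 14.5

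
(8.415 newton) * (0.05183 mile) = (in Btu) 0.6653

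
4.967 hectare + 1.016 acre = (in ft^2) 5.789e+05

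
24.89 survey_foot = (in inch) 298.7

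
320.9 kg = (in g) 3.209e+05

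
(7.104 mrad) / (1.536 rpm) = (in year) 1.4e-09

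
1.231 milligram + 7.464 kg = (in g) 7464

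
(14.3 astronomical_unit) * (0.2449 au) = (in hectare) 7.837e+18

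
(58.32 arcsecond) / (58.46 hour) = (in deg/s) 7.698e-08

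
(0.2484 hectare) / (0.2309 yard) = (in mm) 1.176e+07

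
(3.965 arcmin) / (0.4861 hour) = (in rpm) 6.294e-06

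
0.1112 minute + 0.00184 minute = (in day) 7.85e-05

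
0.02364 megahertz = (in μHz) 2.364e+10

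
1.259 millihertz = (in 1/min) 0.07554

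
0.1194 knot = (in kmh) 0.2211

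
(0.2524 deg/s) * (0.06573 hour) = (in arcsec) 2.15e+05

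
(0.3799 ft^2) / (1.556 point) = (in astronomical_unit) 4.298e-10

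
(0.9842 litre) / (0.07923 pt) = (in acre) 0.008701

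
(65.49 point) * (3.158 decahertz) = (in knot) 1.418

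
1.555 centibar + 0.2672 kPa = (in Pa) 1822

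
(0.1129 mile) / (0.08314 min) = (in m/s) 36.42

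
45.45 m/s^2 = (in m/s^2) 45.45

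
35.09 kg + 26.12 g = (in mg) 3.512e+07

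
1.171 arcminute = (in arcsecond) 70.26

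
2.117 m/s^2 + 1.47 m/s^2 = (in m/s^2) 3.587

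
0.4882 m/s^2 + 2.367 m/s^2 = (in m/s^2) 2.855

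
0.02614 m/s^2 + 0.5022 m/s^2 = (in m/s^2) 0.5283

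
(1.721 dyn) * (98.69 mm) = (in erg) 16.98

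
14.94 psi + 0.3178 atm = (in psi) 19.61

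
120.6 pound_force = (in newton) 536.5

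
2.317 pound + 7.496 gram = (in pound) 2.334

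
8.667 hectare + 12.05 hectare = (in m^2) 2.072e+05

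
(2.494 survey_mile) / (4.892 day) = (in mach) 2.789e-05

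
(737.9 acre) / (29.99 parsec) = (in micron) 3.227e-06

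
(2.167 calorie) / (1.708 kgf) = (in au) 3.618e-12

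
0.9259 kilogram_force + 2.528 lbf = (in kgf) 2.073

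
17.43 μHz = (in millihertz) 0.01743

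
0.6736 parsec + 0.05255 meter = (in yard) 2.273e+16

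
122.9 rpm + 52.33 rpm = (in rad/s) 18.35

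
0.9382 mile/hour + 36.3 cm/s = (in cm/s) 78.24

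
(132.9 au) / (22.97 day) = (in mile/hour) 2.241e+07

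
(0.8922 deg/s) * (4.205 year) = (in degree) 1.183e+08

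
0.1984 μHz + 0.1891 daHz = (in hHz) 0.01891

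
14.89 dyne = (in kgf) 1.518e-05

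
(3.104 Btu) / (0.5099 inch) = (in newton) 2.529e+05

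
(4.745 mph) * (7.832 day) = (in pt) 4.069e+09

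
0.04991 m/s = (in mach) 0.0001466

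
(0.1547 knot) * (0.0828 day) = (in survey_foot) 1868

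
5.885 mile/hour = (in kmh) 9.471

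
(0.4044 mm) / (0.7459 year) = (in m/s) 1.719e-11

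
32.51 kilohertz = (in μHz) 3.251e+10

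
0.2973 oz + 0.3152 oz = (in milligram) 1.736e+04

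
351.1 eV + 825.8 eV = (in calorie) 4.507e-17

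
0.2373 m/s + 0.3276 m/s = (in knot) 1.098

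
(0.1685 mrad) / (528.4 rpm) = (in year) 9.656e-14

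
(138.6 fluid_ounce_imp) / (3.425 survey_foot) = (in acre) 9.322e-07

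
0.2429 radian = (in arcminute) 835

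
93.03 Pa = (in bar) 0.0009303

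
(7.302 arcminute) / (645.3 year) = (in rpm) 9.967e-13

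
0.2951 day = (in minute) 424.9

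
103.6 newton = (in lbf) 23.29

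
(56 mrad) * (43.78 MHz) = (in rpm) 2.341e+07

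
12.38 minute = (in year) 2.355e-05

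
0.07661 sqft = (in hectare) 7.117e-07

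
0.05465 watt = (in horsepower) 7.329e-05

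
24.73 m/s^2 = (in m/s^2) 24.73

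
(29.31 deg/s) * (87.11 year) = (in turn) 2.237e+08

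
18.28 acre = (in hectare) 7.398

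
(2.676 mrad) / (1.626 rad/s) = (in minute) 2.743e-05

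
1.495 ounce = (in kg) 0.04238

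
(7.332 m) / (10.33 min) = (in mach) 3.474e-05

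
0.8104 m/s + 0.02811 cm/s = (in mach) 0.002381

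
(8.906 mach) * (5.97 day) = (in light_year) 1.653e-07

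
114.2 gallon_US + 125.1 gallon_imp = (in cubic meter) 1.001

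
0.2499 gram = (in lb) 0.0005509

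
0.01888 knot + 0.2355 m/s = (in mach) 0.0007202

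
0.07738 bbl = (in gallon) 3.25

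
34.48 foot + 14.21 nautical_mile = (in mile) 16.36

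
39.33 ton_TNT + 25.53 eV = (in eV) 1.027e+30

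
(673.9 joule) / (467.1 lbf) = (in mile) 0.0002015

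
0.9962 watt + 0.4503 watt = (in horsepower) 0.00194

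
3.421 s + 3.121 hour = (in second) 1.124e+04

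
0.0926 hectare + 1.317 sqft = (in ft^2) 9969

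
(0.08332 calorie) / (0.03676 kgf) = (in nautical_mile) 0.0005222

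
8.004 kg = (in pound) 17.65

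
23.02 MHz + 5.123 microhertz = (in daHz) 2.302e+06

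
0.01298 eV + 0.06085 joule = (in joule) 0.06085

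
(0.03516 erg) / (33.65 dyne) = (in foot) 3.428e-05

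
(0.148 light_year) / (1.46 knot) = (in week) 3.082e+09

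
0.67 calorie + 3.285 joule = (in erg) 6.088e+07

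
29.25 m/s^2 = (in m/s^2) 29.25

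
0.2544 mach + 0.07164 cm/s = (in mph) 193.8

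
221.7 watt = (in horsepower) 0.2973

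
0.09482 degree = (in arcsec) 341.4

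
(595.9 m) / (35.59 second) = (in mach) 0.04917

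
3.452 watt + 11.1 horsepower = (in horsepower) 11.1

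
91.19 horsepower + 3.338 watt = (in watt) 6.8e+04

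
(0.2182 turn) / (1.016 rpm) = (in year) 4.086e-07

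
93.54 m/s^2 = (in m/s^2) 93.54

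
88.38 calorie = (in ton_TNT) 8.838e-08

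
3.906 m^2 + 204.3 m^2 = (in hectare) 0.02082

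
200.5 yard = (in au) 1.226e-09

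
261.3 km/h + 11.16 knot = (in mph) 175.2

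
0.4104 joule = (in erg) 4.104e+06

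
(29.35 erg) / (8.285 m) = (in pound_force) 7.964e-08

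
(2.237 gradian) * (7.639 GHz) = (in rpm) 2.563e+09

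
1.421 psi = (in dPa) 9.797e+04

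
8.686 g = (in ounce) 0.3064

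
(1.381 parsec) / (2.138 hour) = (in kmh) 1.993e+13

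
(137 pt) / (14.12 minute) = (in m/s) 5.705e-05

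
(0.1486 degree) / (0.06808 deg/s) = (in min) 0.03638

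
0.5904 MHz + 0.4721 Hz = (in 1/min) 3.542e+07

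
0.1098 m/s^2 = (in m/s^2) 0.1098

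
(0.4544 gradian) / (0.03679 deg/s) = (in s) 11.12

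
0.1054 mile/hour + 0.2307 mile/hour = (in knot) 0.2921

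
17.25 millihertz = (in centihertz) 1.725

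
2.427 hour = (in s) 8737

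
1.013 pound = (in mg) 4.595e+05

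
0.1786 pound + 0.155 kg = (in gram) 236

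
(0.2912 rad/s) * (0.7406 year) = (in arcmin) 2.338e+10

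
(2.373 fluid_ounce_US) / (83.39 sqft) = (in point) 0.02568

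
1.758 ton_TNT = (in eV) 4.591e+28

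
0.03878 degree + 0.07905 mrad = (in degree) 0.04331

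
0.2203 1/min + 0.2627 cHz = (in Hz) 0.006299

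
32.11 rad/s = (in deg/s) 1840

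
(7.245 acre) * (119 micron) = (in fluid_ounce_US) 1.18e+05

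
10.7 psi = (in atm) 0.7281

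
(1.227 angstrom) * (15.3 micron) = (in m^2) 1.877e-15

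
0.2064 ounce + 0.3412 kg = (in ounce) 12.24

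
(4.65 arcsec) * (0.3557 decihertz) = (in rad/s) 8.019e-07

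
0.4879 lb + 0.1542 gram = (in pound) 0.4882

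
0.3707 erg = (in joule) 3.707e-08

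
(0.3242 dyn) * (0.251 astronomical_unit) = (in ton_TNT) 2.91e-05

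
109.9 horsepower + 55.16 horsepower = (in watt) 1.231e+05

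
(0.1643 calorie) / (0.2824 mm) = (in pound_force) 547.2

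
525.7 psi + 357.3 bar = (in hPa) 3.935e+05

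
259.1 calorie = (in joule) 1084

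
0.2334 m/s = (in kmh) 0.8402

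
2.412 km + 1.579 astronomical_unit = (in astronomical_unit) 1.579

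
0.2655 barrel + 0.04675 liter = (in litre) 42.26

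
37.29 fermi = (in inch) 1.468e-12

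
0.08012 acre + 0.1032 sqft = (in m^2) 324.2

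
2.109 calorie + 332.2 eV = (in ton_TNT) 2.109e-09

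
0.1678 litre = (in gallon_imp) 0.03691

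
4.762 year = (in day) 1738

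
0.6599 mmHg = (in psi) 0.01276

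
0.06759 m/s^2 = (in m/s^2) 0.06759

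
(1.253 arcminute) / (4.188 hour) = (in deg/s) 1.385e-06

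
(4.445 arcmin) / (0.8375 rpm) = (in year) 4.675e-10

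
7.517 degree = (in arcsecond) 2.706e+04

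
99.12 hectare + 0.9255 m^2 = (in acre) 244.9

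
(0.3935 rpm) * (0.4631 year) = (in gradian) 3.831e+07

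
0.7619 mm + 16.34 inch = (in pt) 1179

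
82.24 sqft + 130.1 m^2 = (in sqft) 1483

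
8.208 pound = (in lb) 8.208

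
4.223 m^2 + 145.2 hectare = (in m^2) 1.452e+06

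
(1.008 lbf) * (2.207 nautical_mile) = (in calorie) 4380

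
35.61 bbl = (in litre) 5662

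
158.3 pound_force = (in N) 704.2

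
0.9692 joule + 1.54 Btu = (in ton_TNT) 3.886e-07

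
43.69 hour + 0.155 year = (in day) 58.4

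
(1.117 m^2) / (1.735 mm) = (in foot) 2112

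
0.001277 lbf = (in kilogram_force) 0.0005792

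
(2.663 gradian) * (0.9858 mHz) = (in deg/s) 0.002363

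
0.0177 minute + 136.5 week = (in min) 1.376e+06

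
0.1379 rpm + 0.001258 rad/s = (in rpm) 0.1499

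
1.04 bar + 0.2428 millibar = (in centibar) 104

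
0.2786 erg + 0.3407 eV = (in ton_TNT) 6.659e-18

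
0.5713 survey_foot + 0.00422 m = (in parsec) 5.78e-18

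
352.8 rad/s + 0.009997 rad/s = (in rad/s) 352.8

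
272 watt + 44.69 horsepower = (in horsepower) 45.05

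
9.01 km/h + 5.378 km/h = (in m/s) 3.997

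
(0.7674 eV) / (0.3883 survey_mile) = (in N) 1.968e-22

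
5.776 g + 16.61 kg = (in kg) 16.62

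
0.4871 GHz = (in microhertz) 4.871e+14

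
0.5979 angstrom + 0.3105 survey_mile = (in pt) 1.416e+06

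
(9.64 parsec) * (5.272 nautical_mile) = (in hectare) 2.904e+17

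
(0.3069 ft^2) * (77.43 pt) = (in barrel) 0.004899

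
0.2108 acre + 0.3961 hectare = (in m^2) 4814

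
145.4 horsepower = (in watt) 1.084e+05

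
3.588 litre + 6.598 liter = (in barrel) 0.06407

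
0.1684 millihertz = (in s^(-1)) 0.0001684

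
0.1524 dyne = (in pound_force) 3.426e-07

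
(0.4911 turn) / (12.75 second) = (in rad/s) 0.242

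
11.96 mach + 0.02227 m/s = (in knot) 7916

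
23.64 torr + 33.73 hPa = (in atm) 0.06439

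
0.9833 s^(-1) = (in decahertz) 0.09833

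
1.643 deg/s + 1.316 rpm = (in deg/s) 9.539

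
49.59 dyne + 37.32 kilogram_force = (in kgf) 37.32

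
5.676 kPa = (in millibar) 56.76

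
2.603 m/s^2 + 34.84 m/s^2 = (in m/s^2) 37.44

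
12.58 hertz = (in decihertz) 125.8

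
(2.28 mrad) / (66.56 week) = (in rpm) 5.409e-10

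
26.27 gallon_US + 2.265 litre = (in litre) 101.7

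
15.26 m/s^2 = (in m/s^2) 15.26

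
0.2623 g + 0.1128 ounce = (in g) 3.46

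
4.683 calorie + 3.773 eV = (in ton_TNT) 4.683e-09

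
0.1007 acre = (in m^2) 407.5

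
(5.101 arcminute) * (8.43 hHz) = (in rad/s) 1.251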